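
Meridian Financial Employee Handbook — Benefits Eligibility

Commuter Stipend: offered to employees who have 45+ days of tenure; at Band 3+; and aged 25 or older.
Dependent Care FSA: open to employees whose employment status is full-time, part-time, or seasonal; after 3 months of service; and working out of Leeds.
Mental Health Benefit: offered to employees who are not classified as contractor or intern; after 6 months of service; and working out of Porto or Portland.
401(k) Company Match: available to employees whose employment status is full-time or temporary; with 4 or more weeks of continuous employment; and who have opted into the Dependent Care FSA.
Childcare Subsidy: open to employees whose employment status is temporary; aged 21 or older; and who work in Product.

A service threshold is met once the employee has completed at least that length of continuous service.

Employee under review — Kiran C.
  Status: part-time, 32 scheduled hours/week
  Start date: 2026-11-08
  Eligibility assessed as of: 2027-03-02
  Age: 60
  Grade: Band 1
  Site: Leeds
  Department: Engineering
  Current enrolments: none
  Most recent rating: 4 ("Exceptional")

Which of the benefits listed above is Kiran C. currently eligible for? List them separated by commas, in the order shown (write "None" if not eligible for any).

Service from 2026-11-08 to 2027-03-02: 114 days.
Commuter Stipend — service 114 days ≥ 45 days ✓; grade Band 1 < Band 3 ✗ → not eligible.
Dependent Care FSA — status part-time ✓; service 114 days ≥ 3 months (≈90 days) ✓; site Leeds ✓ → eligible.
Mental Health Benefit — status part-time ✓ (not excluded); service 114 days < 6 months (≈180 days) ✗ → not eligible.
401(k) Company Match — status part-time ✗ (requires full-time or temporary) → not eligible.
Childcare Subsidy — status part-time ✗ (requires temporary) → not eligible.

Dependent Care FSA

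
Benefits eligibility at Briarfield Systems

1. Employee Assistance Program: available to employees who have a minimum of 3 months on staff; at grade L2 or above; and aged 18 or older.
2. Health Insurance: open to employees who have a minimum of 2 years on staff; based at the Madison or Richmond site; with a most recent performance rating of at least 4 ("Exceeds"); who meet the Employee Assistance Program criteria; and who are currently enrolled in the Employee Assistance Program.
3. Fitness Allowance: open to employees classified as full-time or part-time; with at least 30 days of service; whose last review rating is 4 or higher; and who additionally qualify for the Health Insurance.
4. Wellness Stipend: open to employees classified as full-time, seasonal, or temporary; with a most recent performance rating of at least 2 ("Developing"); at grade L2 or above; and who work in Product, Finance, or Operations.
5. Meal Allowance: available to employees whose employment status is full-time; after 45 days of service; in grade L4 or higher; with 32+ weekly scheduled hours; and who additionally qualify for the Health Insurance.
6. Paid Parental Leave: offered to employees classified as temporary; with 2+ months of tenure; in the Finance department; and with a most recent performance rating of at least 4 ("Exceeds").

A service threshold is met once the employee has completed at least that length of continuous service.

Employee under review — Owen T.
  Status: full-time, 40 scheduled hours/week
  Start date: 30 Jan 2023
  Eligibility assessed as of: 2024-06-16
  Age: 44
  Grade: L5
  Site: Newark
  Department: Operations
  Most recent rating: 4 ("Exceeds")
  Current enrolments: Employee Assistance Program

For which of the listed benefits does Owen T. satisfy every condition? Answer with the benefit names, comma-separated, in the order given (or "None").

Employee Assistance Program, Wellness Stipend

Service from 30 Jan 2023 to 2024-06-16: 503 days.
Employee Assistance Program — service 503 days ≥ 3 months (≈90 days) ✓; grade L5 ≥ L2 ✓; age 44 ≥ 18 ✓ → eligible.
Health Insurance — service 503 days < 2 years (≈730 days) ✗ → not eligible.
Fitness Allowance — status full-time ✓; service 503 days ≥ 30 days ✓; rating 4 ≥ 4 ✓; not eligible for Health Insurance ✗ → not eligible.
Wellness Stipend — status full-time ✓; rating 4 ≥ 2 ✓; grade L5 ≥ L2 ✓; dept Operations ✓ → eligible.
Meal Allowance — status full-time ✓; service 503 days ≥ 45 days ✓; grade L5 ≥ L4 ✓; 40 hrs/wk ≥ 32 ✓; not eligible for Health Insurance ✗ → not eligible.
Paid Parental Leave — status full-time ✗ (requires temporary) → not eligible.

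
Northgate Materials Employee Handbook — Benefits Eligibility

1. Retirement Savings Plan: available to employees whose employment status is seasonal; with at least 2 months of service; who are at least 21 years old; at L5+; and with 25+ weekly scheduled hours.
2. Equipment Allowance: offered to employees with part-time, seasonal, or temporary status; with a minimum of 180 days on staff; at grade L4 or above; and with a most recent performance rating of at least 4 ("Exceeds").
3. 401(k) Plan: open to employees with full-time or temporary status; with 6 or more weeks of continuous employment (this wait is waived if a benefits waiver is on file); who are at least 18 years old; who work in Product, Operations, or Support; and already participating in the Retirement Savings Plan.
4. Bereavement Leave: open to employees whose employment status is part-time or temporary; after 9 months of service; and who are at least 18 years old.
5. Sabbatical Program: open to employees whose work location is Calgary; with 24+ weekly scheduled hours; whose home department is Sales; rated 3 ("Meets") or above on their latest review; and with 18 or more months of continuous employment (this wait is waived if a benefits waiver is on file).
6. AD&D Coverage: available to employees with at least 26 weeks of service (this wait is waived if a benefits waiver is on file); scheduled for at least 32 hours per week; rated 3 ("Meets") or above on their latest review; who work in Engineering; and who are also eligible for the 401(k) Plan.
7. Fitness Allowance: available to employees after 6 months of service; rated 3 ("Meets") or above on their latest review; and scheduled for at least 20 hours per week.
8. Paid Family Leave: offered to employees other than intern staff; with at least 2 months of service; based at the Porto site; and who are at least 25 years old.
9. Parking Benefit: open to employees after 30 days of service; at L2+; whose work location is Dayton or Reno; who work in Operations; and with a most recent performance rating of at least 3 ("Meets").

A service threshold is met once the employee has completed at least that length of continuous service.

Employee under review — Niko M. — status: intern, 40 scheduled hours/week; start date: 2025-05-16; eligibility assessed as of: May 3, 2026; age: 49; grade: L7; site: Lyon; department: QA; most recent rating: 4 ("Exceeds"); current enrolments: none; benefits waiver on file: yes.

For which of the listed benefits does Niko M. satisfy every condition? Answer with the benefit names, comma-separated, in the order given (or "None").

Fitness Allowance

Service from 2025-05-16 to May 3, 2026: 352 days.
Retirement Savings Plan — status intern ✗ (requires seasonal) → not eligible.
Equipment Allowance — status intern ✗ (requires part-time, seasonal, or temporary) → not eligible.
401(k) Plan — status intern ✗ (requires full-time or temporary) → not eligible.
Bereavement Leave — status intern ✗ (requires part-time or temporary) → not eligible.
Sabbatical Program — site Lyon ✗ (not Calgary) → not eligible.
AD&D Coverage — benefits waiver on file ✓; 40 hrs/wk ≥ 32 ✓; rating 4 ≥ 3 ✓; dept QA ✗ → not eligible.
Fitness Allowance — service 352 days ≥ 6 months (≈180 days) ✓; rating 4 ≥ 3 ✓; 40 hrs/wk ≥ 20 ✓ → eligible.
Paid Family Leave — status intern ✗ (excluded) → not eligible.
Parking Benefit — service 352 days ≥ 30 days ✓; grade L7 ≥ L2 ✓; site Lyon ✗ (not Dayton or Reno) → not eligible.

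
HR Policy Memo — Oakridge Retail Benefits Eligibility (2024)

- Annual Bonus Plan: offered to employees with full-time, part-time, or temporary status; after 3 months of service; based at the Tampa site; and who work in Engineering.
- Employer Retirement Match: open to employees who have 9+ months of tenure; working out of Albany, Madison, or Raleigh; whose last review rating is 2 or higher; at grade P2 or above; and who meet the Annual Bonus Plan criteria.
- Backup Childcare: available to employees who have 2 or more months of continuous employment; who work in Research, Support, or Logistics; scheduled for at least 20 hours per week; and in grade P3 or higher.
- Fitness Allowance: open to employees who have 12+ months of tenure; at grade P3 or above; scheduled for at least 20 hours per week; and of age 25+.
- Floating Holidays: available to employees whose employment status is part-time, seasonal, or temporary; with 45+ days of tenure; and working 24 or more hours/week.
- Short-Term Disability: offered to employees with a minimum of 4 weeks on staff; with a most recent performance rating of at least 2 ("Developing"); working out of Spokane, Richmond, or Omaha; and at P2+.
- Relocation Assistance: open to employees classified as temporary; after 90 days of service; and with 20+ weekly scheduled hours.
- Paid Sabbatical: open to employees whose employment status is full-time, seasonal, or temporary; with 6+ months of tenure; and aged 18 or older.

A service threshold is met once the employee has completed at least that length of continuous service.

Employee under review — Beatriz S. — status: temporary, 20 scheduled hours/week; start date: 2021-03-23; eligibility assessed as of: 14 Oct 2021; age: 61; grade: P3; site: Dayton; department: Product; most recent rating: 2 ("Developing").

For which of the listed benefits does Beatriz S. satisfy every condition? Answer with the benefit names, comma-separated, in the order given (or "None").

Service from 2021-03-23 to 14 Oct 2021: 205 days.
Annual Bonus Plan — status temporary ✓; service 205 days ≥ 3 months (≈90 days) ✓; site Dayton ✗ (not Tampa) → not eligible.
Employer Retirement Match — service 205 days < 9 months (≈270 days) ✗ → not eligible.
Backup Childcare — service 205 days ≥ 2 months (≈60 days) ✓; dept Product ✗ → not eligible.
Fitness Allowance — service 205 days < 12 months (≈360 days) ✗ → not eligible.
Floating Holidays — status temporary ✓; service 205 days ≥ 45 days ✓; 20 hrs/wk < 24 ✗ → not eligible.
Short-Term Disability — service 205 days ≥ 4 weeks (≈28 days) ✓; rating 2 ≥ 2 ✓; site Dayton ✗ (not Spokane, Richmond, or Omaha) → not eligible.
Relocation Assistance — status temporary ✓; service 205 days ≥ 90 days ✓; 20 hrs/wk ≥ 20 ✓ → eligible.
Paid Sabbatical — status temporary ✓; service 205 days ≥ 6 months (≈180 days) ✓; age 61 ≥ 18 ✓ → eligible.

Relocation Assistance, Paid Sabbatical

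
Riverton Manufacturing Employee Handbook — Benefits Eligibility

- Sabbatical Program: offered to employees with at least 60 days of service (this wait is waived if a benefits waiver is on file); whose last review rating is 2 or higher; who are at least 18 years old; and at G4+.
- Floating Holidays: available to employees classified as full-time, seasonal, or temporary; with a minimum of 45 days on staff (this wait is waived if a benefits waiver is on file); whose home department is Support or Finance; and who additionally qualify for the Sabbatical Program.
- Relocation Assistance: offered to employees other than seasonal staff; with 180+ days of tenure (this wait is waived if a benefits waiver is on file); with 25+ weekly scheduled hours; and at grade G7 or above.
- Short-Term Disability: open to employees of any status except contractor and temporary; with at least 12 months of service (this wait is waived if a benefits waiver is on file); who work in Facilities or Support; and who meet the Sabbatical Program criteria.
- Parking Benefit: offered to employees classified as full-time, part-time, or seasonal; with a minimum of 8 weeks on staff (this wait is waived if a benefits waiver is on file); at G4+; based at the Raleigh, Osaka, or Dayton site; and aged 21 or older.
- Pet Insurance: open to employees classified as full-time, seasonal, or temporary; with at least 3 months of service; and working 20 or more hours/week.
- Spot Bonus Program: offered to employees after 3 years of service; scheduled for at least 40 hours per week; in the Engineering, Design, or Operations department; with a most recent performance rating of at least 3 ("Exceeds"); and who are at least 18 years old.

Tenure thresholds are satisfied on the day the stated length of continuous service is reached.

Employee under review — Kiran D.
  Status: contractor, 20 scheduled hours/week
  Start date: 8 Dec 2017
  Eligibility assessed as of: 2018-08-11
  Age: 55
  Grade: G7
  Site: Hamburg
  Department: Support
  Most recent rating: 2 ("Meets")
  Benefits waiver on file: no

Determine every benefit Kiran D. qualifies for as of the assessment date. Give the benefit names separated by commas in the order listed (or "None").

Sabbatical Program

Service from 8 Dec 2017 to 2018-08-11: 246 days.
Sabbatical Program — no waiver, service 246 days ≥ 60 days ✓; rating 2 ≥ 2 ✓; age 55 ≥ 18 ✓; grade G7 ≥ G4 ✓ → eligible.
Floating Holidays — status contractor ✗ (requires full-time, seasonal, or temporary) → not eligible.
Relocation Assistance — status contractor ✓ (not excluded); no waiver, service 246 days ≥ 180 days ✓; 20 hrs/wk < 25 ✗ → not eligible.
Short-Term Disability — status contractor ✗ (excluded) → not eligible.
Parking Benefit — status contractor ✗ (requires full-time, part-time, or seasonal) → not eligible.
Pet Insurance — status contractor ✗ (requires full-time, seasonal, or temporary) → not eligible.
Spot Bonus Program — service 246 days < 3 years (≈1095 days) ✗ → not eligible.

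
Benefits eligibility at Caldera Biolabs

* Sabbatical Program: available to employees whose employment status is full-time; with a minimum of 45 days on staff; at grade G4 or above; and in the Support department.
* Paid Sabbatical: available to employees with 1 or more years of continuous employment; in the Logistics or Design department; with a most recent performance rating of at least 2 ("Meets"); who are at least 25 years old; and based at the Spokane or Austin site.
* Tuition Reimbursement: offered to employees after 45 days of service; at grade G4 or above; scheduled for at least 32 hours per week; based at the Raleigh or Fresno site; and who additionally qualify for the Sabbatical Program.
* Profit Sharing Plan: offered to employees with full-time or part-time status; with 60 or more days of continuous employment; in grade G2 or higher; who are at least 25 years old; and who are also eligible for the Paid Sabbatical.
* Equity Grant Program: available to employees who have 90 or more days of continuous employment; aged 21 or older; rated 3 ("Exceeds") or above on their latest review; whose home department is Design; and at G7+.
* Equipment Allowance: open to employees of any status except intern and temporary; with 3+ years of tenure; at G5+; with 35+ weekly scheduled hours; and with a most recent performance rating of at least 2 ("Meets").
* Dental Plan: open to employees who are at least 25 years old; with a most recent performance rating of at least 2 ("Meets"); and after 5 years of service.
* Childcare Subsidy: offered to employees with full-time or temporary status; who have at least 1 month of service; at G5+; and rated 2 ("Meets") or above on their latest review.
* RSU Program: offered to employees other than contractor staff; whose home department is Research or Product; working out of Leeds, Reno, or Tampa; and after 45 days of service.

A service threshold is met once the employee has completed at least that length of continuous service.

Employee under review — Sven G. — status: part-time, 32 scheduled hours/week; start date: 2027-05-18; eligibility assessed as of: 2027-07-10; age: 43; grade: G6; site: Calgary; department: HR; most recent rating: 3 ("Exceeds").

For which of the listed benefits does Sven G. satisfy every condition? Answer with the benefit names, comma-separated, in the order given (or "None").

None

Service from 2027-05-18 to 2027-07-10: 53 days.
Sabbatical Program — status part-time ✗ (requires full-time) → not eligible.
Paid Sabbatical — service 53 days < 1 year (≈365 days) ✗ → not eligible.
Tuition Reimbursement — service 53 days ≥ 45 days ✓; grade G6 ≥ G4 ✓; 32 hrs/wk ≥ 32 ✓; site Calgary ✗ (not Raleigh or Fresno) → not eligible.
Profit Sharing Plan — status part-time ✓; service 53 days < 60 days ✗ → not eligible.
Equity Grant Program — service 53 days < 90 days ✗ → not eligible.
Equipment Allowance — status part-time ✓ (not excluded); service 53 days < 3 years (≈1095 days) ✗ → not eligible.
Dental Plan — age 43 ≥ 25 ✓; rating 3 ≥ 2 ✓; service 53 days < 5 years (≈1825 days) ✗ → not eligible.
Childcare Subsidy — status part-time ✗ (requires full-time or temporary) → not eligible.
RSU Program — status part-time ✓ (not excluded); dept HR ✗ → not eligible.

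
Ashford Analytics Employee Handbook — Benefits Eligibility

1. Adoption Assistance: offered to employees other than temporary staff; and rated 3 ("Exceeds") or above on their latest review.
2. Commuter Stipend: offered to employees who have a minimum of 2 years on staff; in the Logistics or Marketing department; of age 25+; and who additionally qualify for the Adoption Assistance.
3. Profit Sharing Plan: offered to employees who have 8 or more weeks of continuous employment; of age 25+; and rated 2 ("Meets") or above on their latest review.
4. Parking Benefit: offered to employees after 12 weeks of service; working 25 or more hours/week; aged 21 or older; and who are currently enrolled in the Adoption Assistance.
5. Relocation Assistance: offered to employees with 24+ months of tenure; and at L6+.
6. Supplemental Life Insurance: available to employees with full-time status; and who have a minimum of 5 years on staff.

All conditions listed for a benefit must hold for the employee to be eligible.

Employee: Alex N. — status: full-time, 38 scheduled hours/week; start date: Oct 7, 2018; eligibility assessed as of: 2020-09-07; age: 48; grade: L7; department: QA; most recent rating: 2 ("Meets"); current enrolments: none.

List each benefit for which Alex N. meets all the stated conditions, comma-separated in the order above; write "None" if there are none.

Profit Sharing Plan

Service from Oct 7, 2018 to 2020-09-07: 701 days.
Adoption Assistance — status full-time ✓ (not excluded); rating 2 < 3 ✗ → not eligible.
Commuter Stipend — service 701 days < 2 years (≈730 days) ✗ → not eligible.
Profit Sharing Plan — service 701 days ≥ 8 weeks (≈56 days) ✓; age 48 ≥ 25 ✓; rating 2 ≥ 2 ✓ → eligible.
Parking Benefit — service 701 days ≥ 12 weeks (≈84 days) ✓; 38 hrs/wk ≥ 25 ✓; age 48 ≥ 21 ✓; not enrolled in Adoption Assistance ✗ → not eligible.
Relocation Assistance — service 701 days < 24 months (≈720 days) ✗ → not eligible.
Supplemental Life Insurance — status full-time ✓; service 701 days < 5 years (≈1825 days) ✗ → not eligible.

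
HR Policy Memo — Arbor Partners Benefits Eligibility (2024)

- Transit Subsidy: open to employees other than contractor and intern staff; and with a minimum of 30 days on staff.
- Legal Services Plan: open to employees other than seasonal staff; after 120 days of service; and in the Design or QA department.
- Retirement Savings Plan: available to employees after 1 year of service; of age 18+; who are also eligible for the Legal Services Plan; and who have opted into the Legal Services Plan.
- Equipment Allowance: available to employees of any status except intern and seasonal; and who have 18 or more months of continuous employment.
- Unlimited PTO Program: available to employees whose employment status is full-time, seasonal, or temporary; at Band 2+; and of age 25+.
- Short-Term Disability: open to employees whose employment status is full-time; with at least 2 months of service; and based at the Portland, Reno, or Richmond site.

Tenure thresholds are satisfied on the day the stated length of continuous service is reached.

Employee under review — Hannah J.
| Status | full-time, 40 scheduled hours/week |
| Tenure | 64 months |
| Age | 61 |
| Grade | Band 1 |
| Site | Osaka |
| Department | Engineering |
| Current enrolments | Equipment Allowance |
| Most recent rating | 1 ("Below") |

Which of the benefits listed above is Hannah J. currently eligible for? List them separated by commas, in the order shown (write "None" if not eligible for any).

Transit Subsidy, Equipment Allowance

Transit Subsidy — status full-time ✓ (not excluded); service 64 months ≥ 30 days ✓ → eligible.
Legal Services Plan — status full-time ✓ (not excluded); service 64 months ≥ 120 days ✓; dept Engineering ✗ → not eligible.
Retirement Savings Plan — service 64 months ≥ 1 year (≈365 days) ✓; age 61 ≥ 18 ✓; not eligible for Legal Services Plan ✗ → not eligible.
Equipment Allowance — status full-time ✓ (not excluded); service 64 months ≥ 18 months ✓ → eligible.
Unlimited PTO Program — status full-time ✓; grade Band 1 < Band 2 ✗ → not eligible.
Short-Term Disability — status full-time ✓; service 64 months ≥ 2 months ✓; site Osaka ✗ (not Portland, Reno, or Richmond) → not eligible.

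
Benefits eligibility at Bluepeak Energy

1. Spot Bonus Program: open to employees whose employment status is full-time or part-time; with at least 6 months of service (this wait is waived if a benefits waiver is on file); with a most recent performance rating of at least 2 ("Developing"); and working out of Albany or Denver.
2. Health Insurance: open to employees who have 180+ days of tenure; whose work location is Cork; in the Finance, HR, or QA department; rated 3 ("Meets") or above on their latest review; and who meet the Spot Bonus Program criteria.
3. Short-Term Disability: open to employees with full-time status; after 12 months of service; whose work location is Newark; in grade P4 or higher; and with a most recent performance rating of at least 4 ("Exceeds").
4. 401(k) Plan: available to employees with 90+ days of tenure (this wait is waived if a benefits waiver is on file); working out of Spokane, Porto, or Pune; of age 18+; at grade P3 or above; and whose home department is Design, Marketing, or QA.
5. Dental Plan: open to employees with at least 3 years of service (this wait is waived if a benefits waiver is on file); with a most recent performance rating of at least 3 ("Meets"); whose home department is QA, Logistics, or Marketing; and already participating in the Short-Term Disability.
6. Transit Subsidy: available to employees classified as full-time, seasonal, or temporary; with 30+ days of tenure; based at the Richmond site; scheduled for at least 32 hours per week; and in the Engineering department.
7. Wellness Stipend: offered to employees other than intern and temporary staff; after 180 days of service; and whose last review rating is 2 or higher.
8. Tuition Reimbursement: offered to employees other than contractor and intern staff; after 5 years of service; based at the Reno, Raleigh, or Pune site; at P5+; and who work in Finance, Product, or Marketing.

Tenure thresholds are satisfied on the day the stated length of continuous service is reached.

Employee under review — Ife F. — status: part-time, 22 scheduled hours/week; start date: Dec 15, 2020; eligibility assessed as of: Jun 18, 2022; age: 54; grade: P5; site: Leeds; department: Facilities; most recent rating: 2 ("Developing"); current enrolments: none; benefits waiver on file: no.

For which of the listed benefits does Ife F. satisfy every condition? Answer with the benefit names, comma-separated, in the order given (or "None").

Service from Dec 15, 2020 to Jun 18, 2022: 550 days.
Spot Bonus Program — status part-time ✓; no waiver, service 550 days ≥ 6 months (≈180 days) ✓; rating 2 ≥ 2 ✓; site Leeds ✗ (not Albany or Denver) → not eligible.
Health Insurance — service 550 days ≥ 180 days ✓; site Leeds ✗ (not Cork) → not eligible.
Short-Term Disability — status part-time ✗ (requires full-time) → not eligible.
401(k) Plan — no waiver, service 550 days ≥ 90 days ✓; site Leeds ✗ (not Spokane, Porto, or Pune) → not eligible.
Dental Plan — no waiver, service 550 days < 3 years (≈1095 days) ✗ → not eligible.
Transit Subsidy — status part-time ✗ (requires full-time, seasonal, or temporary) → not eligible.
Wellness Stipend — status part-time ✓ (not excluded); service 550 days ≥ 180 days ✓; rating 2 ≥ 2 ✓ → eligible.
Tuition Reimbursement — status part-time ✓ (not excluded); service 550 days < 5 years (≈1825 days) ✗ → not eligible.

Wellness Stipend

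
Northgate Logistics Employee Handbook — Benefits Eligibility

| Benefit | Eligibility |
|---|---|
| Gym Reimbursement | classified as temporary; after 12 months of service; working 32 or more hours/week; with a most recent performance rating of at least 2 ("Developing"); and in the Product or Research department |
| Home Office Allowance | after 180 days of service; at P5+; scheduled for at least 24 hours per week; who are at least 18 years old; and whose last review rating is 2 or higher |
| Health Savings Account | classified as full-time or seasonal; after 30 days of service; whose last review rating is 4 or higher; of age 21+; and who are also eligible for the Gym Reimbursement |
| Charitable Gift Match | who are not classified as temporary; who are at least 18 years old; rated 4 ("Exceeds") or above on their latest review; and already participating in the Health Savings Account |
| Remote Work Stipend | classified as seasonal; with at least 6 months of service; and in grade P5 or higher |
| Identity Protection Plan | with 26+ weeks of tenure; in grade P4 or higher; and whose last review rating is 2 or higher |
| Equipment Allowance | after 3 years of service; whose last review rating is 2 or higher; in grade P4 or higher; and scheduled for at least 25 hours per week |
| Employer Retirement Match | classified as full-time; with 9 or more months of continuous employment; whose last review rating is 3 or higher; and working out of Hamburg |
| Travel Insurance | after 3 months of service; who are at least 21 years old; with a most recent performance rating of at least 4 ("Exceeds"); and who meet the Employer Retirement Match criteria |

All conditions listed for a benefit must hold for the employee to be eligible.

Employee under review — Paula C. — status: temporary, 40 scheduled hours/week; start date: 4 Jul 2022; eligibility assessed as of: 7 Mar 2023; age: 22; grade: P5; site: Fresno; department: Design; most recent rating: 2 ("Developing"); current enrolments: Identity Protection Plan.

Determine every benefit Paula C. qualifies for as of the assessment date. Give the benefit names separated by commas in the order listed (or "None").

Home Office Allowance, Identity Protection Plan

Service from 4 Jul 2022 to 7 Mar 2023: 246 days.
Gym Reimbursement — status temporary ✓; service 246 days < 12 months (≈360 days) ✗ → not eligible.
Home Office Allowance — service 246 days ≥ 180 days ✓; grade P5 ≥ P5 ✓; 40 hrs/wk ≥ 24 ✓; age 22 ≥ 18 ✓; rating 2 ≥ 2 ✓ → eligible.
Health Savings Account — status temporary ✗ (requires full-time or seasonal) → not eligible.
Charitable Gift Match — status temporary ✗ (excluded) → not eligible.
Remote Work Stipend — status temporary ✗ (requires seasonal) → not eligible.
Identity Protection Plan — service 246 days ≥ 26 weeks (≈182 days) ✓; grade P5 ≥ P4 ✓; rating 2 ≥ 2 ✓ → eligible.
Equipment Allowance — service 246 days < 3 years (≈1095 days) ✗ → not eligible.
Employer Retirement Match — status temporary ✗ (requires full-time) → not eligible.
Travel Insurance — service 246 days ≥ 3 months (≈90 days) ✓; age 22 ≥ 21 ✓; rating 2 < 4 ✗ → not eligible.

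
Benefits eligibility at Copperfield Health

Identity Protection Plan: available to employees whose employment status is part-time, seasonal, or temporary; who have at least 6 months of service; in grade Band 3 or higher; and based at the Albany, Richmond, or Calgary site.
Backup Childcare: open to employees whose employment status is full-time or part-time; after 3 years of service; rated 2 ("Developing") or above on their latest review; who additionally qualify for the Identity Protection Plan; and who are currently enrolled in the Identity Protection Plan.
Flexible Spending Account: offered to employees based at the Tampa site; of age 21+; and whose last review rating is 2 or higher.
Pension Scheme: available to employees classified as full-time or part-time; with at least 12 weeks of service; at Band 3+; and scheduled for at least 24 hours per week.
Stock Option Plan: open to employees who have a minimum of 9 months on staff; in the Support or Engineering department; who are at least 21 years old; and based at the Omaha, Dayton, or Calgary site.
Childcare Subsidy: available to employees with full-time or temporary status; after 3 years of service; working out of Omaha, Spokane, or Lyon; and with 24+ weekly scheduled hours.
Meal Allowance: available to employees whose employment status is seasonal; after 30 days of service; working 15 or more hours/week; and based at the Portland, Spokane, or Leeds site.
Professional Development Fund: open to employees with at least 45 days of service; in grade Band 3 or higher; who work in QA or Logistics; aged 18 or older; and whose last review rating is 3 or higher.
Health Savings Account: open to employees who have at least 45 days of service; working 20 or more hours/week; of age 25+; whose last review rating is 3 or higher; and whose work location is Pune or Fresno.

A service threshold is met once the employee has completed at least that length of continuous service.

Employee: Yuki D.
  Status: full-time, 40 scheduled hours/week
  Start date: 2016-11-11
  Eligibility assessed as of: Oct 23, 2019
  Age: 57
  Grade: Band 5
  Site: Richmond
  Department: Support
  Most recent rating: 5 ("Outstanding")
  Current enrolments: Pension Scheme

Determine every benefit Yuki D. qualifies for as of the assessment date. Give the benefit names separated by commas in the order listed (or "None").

Service from 2016-11-11 to Oct 23, 2019: 1076 days.
Identity Protection Plan — status full-time ✗ (requires part-time, seasonal, or temporary) → not eligible.
Backup Childcare — status full-time ✓; service 1076 days < 3 years (≈1095 days) ✗ → not eligible.
Flexible Spending Account — site Richmond ✗ (not Tampa) → not eligible.
Pension Scheme — status full-time ✓; service 1076 days ≥ 12 weeks (≈84 days) ✓; grade Band 5 ≥ Band 3 ✓; 40 hrs/wk ≥ 24 ✓ → eligible.
Stock Option Plan — service 1076 days ≥ 9 months (≈270 days) ✓; dept Support ✓; age 57 ≥ 21 ✓; site Richmond ✗ (not Omaha, Dayton, or Calgary) → not eligible.
Childcare Subsidy — status full-time ✓; service 1076 days < 3 years (≈1095 days) ✗ → not eligible.
Meal Allowance — status full-time ✗ (requires seasonal) → not eligible.
Professional Development Fund — service 1076 days ≥ 45 days ✓; grade Band 5 ≥ Band 3 ✓; dept Support ✗ → not eligible.
Health Savings Account — service 1076 days ≥ 45 days ✓; 40 hrs/wk ≥ 20 ✓; age 57 ≥ 25 ✓; rating 5 ≥ 3 ✓; site Richmond ✗ (not Pune or Fresno) → not eligible.

Pension Scheme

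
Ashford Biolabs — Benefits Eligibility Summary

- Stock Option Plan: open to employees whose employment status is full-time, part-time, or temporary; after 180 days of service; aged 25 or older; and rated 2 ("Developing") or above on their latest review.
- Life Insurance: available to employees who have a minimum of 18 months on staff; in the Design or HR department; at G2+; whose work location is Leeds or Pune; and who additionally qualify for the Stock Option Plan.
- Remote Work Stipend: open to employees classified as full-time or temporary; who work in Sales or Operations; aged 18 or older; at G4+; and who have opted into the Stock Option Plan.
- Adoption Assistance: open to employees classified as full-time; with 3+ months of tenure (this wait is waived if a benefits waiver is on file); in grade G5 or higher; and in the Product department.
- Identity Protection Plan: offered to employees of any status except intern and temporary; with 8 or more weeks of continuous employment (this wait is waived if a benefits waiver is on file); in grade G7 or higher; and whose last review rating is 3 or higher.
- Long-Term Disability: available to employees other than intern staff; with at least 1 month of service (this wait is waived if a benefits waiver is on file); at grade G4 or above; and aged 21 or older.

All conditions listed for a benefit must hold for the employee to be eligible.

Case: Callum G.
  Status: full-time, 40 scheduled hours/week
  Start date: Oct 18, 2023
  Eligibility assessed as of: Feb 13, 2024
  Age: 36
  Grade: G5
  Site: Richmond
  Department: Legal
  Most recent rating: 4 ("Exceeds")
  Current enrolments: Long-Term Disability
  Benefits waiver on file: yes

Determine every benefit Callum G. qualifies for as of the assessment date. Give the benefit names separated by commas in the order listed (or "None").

Long-Term Disability

Service from Oct 18, 2023 to Feb 13, 2024: 118 days.
Stock Option Plan — status full-time ✓; service 118 days < 180 days ✗ → not eligible.
Life Insurance — service 118 days < 18 months (≈540 days) ✗ → not eligible.
Remote Work Stipend — status full-time ✓; dept Legal ✗ → not eligible.
Adoption Assistance — status full-time ✓; benefits waiver on file ✓; grade G5 ≥ G5 ✓; dept Legal ✗ → not eligible.
Identity Protection Plan — status full-time ✓ (not excluded); benefits waiver on file ✓; grade G5 < G7 ✗ → not eligible.
Long-Term Disability — status full-time ✓ (not excluded); benefits waiver on file ✓; grade G5 ≥ G4 ✓; age 36 ≥ 21 ✓ → eligible.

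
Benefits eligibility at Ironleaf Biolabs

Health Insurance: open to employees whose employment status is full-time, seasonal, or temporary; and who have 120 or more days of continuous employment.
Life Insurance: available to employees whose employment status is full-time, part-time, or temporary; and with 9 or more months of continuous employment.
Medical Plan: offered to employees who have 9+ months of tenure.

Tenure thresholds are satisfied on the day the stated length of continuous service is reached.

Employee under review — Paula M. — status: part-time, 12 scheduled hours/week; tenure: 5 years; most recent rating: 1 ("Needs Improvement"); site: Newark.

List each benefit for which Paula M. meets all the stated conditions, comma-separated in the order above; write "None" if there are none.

Life Insurance, Medical Plan

Health Insurance — status part-time ✗ (requires full-time, seasonal, or temporary) → not eligible.
Life Insurance — status part-time ✓; service 5 years ≥ 9 months (≈270 days) ✓ → eligible.
Medical Plan — service 5 years ≥ 9 months (≈270 days) ✓ → eligible.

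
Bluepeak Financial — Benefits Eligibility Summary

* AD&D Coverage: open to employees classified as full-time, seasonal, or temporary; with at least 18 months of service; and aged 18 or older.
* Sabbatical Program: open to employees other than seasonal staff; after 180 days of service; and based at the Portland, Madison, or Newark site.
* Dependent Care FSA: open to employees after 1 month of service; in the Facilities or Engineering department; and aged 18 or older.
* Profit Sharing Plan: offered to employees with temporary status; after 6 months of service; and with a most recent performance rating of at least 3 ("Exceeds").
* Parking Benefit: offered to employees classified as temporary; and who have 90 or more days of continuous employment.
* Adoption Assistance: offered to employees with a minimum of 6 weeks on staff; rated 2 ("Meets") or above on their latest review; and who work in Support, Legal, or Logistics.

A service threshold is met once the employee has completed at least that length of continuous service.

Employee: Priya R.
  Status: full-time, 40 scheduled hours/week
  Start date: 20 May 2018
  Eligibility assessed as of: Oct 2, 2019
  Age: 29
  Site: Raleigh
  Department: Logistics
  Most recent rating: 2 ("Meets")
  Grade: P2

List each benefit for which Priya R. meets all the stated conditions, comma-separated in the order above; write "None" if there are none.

Service from 20 May 2018 to Oct 2, 2019: 500 days.
AD&D Coverage — status full-time ✓; service 500 days < 18 months (≈540 days) ✗ → not eligible.
Sabbatical Program — status full-time ✓ (not excluded); service 500 days ≥ 180 days ✓; site Raleigh ✗ (not Portland, Madison, or Newark) → not eligible.
Dependent Care FSA — service 500 days ≥ 1 month (≈30 days) ✓; dept Logistics ✗ → not eligible.
Profit Sharing Plan — status full-time ✗ (requires temporary) → not eligible.
Parking Benefit — status full-time ✗ (requires temporary) → not eligible.
Adoption Assistance — service 500 days ≥ 6 weeks (≈42 days) ✓; rating 2 ≥ 2 ✓; dept Logistics ✓ → eligible.

Adoption Assistance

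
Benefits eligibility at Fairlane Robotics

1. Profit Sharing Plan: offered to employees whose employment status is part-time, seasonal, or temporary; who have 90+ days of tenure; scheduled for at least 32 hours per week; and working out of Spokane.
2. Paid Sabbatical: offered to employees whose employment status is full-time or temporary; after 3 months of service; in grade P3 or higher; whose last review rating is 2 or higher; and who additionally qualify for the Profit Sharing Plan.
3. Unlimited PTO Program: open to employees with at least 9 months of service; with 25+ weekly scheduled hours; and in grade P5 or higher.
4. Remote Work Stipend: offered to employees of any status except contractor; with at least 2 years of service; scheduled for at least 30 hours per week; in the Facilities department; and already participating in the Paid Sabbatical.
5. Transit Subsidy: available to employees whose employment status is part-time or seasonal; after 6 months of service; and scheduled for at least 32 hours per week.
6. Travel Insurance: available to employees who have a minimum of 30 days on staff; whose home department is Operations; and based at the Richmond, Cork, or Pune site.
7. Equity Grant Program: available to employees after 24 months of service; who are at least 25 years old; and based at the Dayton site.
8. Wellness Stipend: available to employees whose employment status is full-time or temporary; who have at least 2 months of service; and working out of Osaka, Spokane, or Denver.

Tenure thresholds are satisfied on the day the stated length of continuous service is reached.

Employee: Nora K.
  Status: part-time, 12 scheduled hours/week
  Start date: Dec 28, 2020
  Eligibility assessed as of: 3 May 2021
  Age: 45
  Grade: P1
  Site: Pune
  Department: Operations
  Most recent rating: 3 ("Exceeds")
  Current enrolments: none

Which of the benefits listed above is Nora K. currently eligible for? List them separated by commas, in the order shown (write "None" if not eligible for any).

Travel Insurance

Service from Dec 28, 2020 to 3 May 2021: 126 days.
Profit Sharing Plan — status part-time ✓; service 126 days ≥ 90 days ✓; 12 hrs/wk < 32 ✗ → not eligible.
Paid Sabbatical — status part-time ✗ (requires full-time or temporary) → not eligible.
Unlimited PTO Program — service 126 days < 9 months (≈270 days) ✗ → not eligible.
Remote Work Stipend — status part-time ✓ (not excluded); service 126 days < 2 years (≈730 days) ✗ → not eligible.
Transit Subsidy — status part-time ✓; service 126 days < 6 months (≈180 days) ✗ → not eligible.
Travel Insurance — service 126 days ≥ 30 days ✓; dept Operations ✓; site Pune ✓ → eligible.
Equity Grant Program — service 126 days < 24 months (≈720 days) ✗ → not eligible.
Wellness Stipend — status part-time ✗ (requires full-time or temporary) → not eligible.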